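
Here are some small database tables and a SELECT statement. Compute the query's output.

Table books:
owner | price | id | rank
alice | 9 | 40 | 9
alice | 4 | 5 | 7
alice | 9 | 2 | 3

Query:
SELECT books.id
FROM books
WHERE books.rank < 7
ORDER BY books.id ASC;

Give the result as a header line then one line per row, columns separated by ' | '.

== RESULT ==
books.id
2

Derivation:
After WHERE (1 rows):
books.owner | books.price | books.id | books.rank
alice | 9 | 2 | 3
After SELECT (1 rows):
books.id
2
After ORDER BY (1 rows):
books.id
2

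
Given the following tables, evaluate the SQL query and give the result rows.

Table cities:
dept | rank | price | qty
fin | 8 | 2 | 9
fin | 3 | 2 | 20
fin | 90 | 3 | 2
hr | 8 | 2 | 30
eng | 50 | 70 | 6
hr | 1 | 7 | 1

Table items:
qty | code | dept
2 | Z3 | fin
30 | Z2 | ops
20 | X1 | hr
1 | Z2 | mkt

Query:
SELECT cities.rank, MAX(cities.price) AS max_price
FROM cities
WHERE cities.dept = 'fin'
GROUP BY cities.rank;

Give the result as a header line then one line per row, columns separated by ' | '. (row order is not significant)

After WHERE (3 rows):
cities.dept | cities.rank | cities.price | cities.qty
fin | 8 | 2 | 9
fin | 3 | 2 | 20
fin | 90 | 3 | 2
After GROUP BY (3 rows):
cities.rank | max_price
8 | 2
3 | 2
90 | 3

== RESULT ==
cities.rank | max_price
8 | 2
3 | 2
90 | 3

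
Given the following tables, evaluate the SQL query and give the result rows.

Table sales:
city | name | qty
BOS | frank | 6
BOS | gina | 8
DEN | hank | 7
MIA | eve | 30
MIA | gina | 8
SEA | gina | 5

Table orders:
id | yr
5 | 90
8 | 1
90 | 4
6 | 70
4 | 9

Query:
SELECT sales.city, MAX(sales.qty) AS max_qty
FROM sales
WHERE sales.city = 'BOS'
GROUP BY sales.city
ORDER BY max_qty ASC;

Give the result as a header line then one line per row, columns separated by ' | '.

After WHERE (2 rows):
sales.city | sales.name | sales.qty
BOS | frank | 6
BOS | gina | 8
After GROUP BY (1 rows):
sales.city | max_qty
BOS | 8
After ORDER BY (1 rows):
sales.city | max_qty
BOS | 8

== RESULT ==
sales.city | max_qty
BOS | 8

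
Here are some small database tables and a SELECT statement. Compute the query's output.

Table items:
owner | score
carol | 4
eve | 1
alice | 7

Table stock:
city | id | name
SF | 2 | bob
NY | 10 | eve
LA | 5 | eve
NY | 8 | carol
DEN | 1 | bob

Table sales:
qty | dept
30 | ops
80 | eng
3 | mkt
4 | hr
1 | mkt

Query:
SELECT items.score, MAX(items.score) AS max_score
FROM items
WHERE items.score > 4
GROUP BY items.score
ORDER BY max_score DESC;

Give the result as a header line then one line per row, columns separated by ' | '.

After WHERE (1 rows):
items.owner | items.score
alice | 7
After GROUP BY (1 rows):
items.score | max_score
7 | 7
After ORDER BY (1 rows):
items.score | max_score
7 | 7

== RESULT ==
items.score | max_score
7 | 7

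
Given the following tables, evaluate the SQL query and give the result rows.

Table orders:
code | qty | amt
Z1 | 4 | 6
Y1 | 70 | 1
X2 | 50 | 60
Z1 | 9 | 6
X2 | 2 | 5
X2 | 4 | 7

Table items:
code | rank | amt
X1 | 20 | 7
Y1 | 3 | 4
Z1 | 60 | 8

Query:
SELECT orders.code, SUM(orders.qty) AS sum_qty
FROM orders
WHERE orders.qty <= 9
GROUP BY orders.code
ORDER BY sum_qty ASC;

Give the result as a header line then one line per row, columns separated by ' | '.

After WHERE (4 rows):
orders.code | orders.qty | orders.amt
Z1 | 4 | 6
Z1 | 9 | 6
X2 | 2 | 5
X2 | 4 | 7
After GROUP BY (2 rows):
orders.code | sum_qty
Z1 | 13
X2 | 6
After ORDER BY (2 rows):
orders.code | sum_qty
X2 | 6
Z1 | 13

== RESULT ==
orders.code | sum_qty
X2 | 6
Z1 | 13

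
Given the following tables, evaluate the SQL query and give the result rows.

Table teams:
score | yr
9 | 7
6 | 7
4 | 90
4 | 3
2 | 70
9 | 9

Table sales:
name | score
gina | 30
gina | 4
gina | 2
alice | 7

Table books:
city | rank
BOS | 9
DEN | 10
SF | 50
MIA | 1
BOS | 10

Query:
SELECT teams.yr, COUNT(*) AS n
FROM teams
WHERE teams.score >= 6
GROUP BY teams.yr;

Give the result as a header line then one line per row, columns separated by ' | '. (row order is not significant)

After WHERE (3 rows):
teams.score | teams.yr
9 | 7
6 | 7
9 | 9
After GROUP BY (2 rows):
teams.yr | n
7 | 2
9 | 1

== RESULT ==
teams.yr | n
7 | 2
9 | 1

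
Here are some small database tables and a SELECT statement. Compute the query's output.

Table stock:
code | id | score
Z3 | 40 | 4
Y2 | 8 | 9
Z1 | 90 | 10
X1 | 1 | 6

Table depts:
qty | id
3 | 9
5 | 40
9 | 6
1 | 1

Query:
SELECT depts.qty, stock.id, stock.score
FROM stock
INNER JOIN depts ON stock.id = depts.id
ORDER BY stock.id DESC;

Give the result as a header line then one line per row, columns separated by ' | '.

After JOIN depts (2 rows):
stock.code | stock.id | stock.score | depts.qty | depts.id
Z3 | 40 | 4 | 5 | 40
X1 | 1 | 6 | 1 | 1
After SELECT (2 rows):
depts.qty | stock.id | stock.score
5 | 40 | 4
1 | 1 | 6
After ORDER BY (2 rows):
depts.qty | stock.id | stock.score
5 | 40 | 4
1 | 1 | 6

== RESULT ==
depts.qty | stock.id | stock.score
5 | 40 | 4
1 | 1 | 6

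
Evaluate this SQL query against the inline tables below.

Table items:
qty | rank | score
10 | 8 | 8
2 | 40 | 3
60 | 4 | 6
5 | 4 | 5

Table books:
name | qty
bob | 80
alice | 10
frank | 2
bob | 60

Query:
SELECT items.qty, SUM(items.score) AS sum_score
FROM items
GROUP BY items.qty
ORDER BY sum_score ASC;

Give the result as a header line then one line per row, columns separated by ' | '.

After GROUP BY (4 rows):
items.qty | sum_score
10 | 8
2 | 3
60 | 6
5 | 5
After ORDER BY (4 rows):
items.qty | sum_score
2 | 3
5 | 5
60 | 6
10 | 8

== RESULT ==
items.qty | sum_score
2 | 3
5 | 5
60 | 6
10 | 8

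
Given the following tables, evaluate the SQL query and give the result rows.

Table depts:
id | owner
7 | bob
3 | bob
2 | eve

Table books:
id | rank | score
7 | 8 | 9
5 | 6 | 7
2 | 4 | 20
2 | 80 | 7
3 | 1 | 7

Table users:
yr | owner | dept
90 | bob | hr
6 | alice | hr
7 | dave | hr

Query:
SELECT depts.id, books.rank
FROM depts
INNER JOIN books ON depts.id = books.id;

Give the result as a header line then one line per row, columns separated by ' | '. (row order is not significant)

After JOIN books (4 rows):
depts.id | depts.owner | books.id | books.rank | books.score
7 | bob | 7 | 8 | 9
3 | bob | 3 | 1 | 7
2 | eve | 2 | 4 | 20
2 | eve | 2 | 80 | 7
After SELECT (4 rows):
depts.id | books.rank
7 | 8
3 | 1
2 | 4
2 | 80

== RESULT ==
depts.id | books.rank
7 | 8
3 | 1
2 | 4
2 | 80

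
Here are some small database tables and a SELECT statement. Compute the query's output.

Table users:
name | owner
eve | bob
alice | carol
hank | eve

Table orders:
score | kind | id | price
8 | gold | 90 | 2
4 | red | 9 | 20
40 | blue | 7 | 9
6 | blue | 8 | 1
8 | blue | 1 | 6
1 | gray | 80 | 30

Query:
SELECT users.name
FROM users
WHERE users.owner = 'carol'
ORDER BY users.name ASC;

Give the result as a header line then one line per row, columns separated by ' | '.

== RESULT ==
users.name
alice

Derivation:
After WHERE (1 rows):
users.name | users.owner
alice | carol
After SELECT (1 rows):
users.name
alice
After ORDER BY (1 rows):
users.name
alice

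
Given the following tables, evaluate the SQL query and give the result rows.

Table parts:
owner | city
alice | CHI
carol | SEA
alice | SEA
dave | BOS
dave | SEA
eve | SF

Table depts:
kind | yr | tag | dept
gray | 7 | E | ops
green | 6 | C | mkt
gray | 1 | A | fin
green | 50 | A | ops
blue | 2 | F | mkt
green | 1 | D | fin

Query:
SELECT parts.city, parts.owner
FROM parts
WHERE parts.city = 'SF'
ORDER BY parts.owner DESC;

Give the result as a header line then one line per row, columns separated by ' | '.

After WHERE (1 rows):
parts.owner | parts.city
eve | SF
After SELECT (1 rows):
parts.city | parts.owner
SF | eve
After ORDER BY (1 rows):
parts.city | parts.owner
SF | eve

== RESULT ==
parts.city | parts.owner
SF | eve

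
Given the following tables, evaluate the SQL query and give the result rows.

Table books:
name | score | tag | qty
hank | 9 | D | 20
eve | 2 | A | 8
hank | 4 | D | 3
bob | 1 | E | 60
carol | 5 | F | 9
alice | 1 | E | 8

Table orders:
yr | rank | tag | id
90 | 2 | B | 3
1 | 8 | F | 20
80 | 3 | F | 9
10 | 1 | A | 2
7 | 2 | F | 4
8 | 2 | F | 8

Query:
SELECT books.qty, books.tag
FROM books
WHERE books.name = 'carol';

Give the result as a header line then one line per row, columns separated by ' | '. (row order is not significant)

== RESULT ==
books.qty | books.tag
9 | F

Derivation:
After WHERE (1 rows):
books.name | books.score | books.tag | books.qty
carol | 5 | F | 9
After SELECT (1 rows):
books.qty | books.tag
9 | F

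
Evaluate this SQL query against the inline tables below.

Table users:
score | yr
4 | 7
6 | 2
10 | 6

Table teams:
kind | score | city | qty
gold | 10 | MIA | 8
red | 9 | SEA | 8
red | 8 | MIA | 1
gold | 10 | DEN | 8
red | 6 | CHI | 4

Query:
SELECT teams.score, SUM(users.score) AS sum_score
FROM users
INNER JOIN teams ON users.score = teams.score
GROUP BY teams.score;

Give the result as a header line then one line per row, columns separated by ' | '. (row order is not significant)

After JOIN teams (3 rows):
users.score | users.yr | teams.kind | teams.score | teams.city | teams.qty
6 | 2 | red | 6 | CHI | 4
10 | 6 | gold | 10 | MIA | 8
10 | 6 | gold | 10 | DEN | 8
After GROUP BY (2 rows):
teams.score | sum_score
6 | 6
10 | 20

== RESULT ==
teams.score | sum_score
6 | 6
10 | 20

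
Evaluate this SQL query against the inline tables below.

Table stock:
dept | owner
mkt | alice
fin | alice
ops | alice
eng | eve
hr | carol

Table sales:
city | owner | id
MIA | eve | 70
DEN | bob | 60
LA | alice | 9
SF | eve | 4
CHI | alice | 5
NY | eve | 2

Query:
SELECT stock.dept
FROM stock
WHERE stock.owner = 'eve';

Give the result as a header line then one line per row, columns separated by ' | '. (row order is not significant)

After WHERE (1 rows):
stock.dept | stock.owner
eng | eve
After SELECT (1 rows):
stock.dept
eng

== RESULT ==
stock.dept
eng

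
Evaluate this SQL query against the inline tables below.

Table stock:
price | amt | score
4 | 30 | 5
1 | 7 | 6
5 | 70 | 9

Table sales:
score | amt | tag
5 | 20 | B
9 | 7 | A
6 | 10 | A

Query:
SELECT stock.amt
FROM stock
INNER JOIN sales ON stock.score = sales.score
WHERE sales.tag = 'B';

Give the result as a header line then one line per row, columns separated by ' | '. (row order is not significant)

== RESULT ==
stock.amt
30

Derivation:
After JOIN sales (3 rows):
stock.price | stock.amt | stock.score | sales.score | sales.amt | sales.tag
4 | 30 | 5 | 5 | 20 | B
1 | 7 | 6 | 6 | 10 | A
5 | 70 | 9 | 9 | 7 | A
After WHERE (1 rows):
stock.price | stock.amt | stock.score | sales.score | sales.amt | sales.tag
4 | 30 | 5 | 5 | 20 | B
After SELECT (1 rows):
stock.amt
30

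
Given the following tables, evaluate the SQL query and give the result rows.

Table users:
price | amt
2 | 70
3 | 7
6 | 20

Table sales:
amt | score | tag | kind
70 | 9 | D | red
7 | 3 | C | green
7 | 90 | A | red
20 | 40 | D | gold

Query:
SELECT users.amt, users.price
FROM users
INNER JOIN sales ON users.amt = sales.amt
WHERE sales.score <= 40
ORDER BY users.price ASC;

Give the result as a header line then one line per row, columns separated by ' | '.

== RESULT ==
users.amt | users.price
70 | 2
7 | 3
20 | 6

Derivation:
After JOIN sales (4 rows):
users.price | users.amt | sales.amt | sales.score | sales.tag | sales.kind
2 | 70 | 70 | 9 | D | red
3 | 7 | 7 | 3 | C | green
3 | 7 | 7 | 90 | A | red
6 | 20 | 20 | 40 | D | gold
After WHERE (3 rows):
users.price | users.amt | sales.amt | sales.score | sales.tag | sales.kind
2 | 70 | 70 | 9 | D | red
3 | 7 | 7 | 3 | C | green
6 | 20 | 20 | 40 | D | gold
After SELECT (3 rows):
users.amt | users.price
70 | 2
7 | 3
20 | 6
After ORDER BY (3 rows):
users.amt | users.price
70 | 2
7 | 3
20 | 6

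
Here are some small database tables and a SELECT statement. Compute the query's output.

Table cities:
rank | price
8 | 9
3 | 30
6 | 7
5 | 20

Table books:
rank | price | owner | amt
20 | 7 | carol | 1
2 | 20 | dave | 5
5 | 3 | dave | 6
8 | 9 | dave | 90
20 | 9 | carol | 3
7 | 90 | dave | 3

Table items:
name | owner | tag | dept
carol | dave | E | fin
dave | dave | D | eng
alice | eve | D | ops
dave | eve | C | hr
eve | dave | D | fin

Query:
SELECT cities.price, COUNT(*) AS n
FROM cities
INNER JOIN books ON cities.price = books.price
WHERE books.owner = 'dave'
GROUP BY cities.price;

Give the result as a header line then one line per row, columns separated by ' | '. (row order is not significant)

== RESULT ==
cities.price | n
9 | 1
20 | 1

Derivation:
After JOIN books (4 rows):
cities.rank | cities.price | books.rank | books.price | books.owner | books.amt
8 | 9 | 8 | 9 | dave | 90
8 | 9 | 20 | 9 | carol | 3
6 | 7 | 20 | 7 | carol | 1
5 | 20 | 2 | 20 | dave | 5
After WHERE (2 rows):
cities.rank | cities.price | books.rank | books.price | books.owner | books.amt
8 | 9 | 8 | 9 | dave | 90
5 | 20 | 2 | 20 | dave | 5
After GROUP BY (2 rows):
cities.price | n
9 | 1
20 | 1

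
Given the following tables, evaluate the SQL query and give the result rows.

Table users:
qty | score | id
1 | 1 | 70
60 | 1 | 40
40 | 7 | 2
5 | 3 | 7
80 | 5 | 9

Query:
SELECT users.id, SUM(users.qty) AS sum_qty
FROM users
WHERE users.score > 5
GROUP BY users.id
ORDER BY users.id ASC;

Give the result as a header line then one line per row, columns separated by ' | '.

== RESULT ==
users.id | sum_qty
2 | 40

Derivation:
After WHERE (1 rows):
users.qty | users.score | users.id
40 | 7 | 2
After GROUP BY (1 rows):
users.id | sum_qty
2 | 40
After ORDER BY (1 rows):
users.id | sum_qty
2 | 40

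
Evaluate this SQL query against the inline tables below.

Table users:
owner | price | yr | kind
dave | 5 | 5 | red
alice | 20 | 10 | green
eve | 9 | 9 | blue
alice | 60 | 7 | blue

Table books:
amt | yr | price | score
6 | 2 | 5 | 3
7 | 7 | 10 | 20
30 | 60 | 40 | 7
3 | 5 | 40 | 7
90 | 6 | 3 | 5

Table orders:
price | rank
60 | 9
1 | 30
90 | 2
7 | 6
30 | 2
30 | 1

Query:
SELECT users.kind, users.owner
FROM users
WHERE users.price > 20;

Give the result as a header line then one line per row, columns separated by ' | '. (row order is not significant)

== RESULT ==
users.kind | users.owner
blue | alice

Derivation:
After WHERE (1 rows):
users.owner | users.price | users.yr | users.kind
alice | 60 | 7 | blue
After SELECT (1 rows):
users.kind | users.owner
blue | alice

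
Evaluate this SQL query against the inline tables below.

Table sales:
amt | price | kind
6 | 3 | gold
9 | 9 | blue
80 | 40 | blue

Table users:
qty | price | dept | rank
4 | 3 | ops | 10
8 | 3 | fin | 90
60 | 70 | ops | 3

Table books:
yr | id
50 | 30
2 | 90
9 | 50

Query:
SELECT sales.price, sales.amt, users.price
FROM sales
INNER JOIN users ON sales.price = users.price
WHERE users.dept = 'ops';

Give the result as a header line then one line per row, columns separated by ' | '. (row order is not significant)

== RESULT ==
sales.price | sales.amt | users.price
3 | 6 | 3

Derivation:
After JOIN users (2 rows):
sales.amt | sales.price | sales.kind | users.qty | users.price | users.dept | users.rank
6 | 3 | gold | 4 | 3 | ops | 10
6 | 3 | gold | 8 | 3 | fin | 90
After WHERE (1 rows):
sales.amt | sales.price | sales.kind | users.qty | users.price | users.dept | users.rank
6 | 3 | gold | 4 | 3 | ops | 10
After SELECT (1 rows):
sales.price | sales.amt | users.price
3 | 6 | 3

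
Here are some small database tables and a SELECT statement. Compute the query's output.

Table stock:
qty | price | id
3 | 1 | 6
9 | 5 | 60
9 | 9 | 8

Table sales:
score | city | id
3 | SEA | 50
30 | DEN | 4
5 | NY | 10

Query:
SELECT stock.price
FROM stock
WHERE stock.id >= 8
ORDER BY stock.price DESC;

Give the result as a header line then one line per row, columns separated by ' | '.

After WHERE (2 rows):
stock.qty | stock.price | stock.id
9 | 5 | 60
9 | 9 | 8
After SELECT (2 rows):
stock.price
5
9
After ORDER BY (2 rows):
stock.price
9
5

== RESULT ==
stock.price
9
5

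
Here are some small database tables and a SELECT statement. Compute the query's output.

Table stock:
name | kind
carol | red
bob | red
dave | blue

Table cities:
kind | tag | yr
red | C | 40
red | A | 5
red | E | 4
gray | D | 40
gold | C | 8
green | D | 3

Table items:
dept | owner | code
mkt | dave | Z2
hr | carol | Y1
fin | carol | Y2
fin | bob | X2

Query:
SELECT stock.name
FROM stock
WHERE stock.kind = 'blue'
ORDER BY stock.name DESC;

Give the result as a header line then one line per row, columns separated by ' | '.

After WHERE (1 rows):
stock.name | stock.kind
dave | blue
After SELECT (1 rows):
stock.name
dave
After ORDER BY (1 rows):
stock.name
dave

== RESULT ==
stock.name
dave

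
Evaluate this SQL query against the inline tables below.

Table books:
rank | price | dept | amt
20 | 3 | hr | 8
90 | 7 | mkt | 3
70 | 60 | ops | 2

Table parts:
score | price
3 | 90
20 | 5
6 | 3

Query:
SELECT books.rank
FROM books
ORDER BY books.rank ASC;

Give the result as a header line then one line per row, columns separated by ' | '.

After SELECT (3 rows):
books.rank
20
90
70
After ORDER BY (3 rows):
books.rank
20
70
90

== RESULT ==
books.rank
20
70
90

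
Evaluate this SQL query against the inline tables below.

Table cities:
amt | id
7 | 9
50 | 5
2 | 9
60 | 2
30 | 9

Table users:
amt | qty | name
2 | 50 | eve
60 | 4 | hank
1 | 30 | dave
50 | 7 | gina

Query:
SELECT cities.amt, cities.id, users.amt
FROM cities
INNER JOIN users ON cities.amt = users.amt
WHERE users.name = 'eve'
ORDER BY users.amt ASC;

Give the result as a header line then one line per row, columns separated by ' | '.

After JOIN users (3 rows):
cities.amt | cities.id | users.amt | users.qty | users.name
50 | 5 | 50 | 7 | gina
2 | 9 | 2 | 50 | eve
60 | 2 | 60 | 4 | hank
After WHERE (1 rows):
cities.amt | cities.id | users.amt | users.qty | users.name
2 | 9 | 2 | 50 | eve
After SELECT (1 rows):
cities.amt | cities.id | users.amt
2 | 9 | 2
After ORDER BY (1 rows):
cities.amt | cities.id | users.amt
2 | 9 | 2

== RESULT ==
cities.amt | cities.id | users.amt
2 | 9 | 2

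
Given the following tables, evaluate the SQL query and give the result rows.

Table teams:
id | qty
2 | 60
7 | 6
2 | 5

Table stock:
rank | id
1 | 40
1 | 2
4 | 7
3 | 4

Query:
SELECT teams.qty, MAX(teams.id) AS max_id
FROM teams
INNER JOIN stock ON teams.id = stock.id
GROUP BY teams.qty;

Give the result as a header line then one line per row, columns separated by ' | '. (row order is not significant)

== RESULT ==
teams.qty | max_id
60 | 2
6 | 7
5 | 2

Derivation:
After JOIN stock (3 rows):
teams.id | teams.qty | stock.rank | stock.id
2 | 60 | 1 | 2
7 | 6 | 4 | 7
2 | 5 | 1 | 2
After GROUP BY (3 rows):
teams.qty | max_id
60 | 2
6 | 7
5 | 2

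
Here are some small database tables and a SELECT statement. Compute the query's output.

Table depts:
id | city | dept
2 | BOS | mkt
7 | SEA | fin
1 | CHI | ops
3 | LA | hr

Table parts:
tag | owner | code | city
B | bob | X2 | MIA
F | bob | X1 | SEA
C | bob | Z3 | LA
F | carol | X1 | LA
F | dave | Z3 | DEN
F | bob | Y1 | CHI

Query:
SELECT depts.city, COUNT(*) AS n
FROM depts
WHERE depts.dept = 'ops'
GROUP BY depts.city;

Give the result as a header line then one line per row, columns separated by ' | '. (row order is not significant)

== RESULT ==
depts.city | n
CHI | 1

Derivation:
After WHERE (1 rows):
depts.id | depts.city | depts.dept
1 | CHI | ops
After GROUP BY (1 rows):
depts.city | n
CHI | 1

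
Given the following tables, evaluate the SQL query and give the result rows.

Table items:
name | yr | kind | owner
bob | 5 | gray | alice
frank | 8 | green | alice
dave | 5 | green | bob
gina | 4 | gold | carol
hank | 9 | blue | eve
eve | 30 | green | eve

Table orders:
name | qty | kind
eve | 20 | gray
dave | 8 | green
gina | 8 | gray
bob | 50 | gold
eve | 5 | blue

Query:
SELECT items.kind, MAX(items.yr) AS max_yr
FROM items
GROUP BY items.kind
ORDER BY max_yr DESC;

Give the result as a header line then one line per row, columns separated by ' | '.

After GROUP BY (4 rows):
items.kind | max_yr
gray | 5
green | 30
gold | 4
blue | 9
After ORDER BY (4 rows):
items.kind | max_yr
green | 30
blue | 9
gray | 5
gold | 4

== RESULT ==
items.kind | max_yr
green | 30
blue | 9
gray | 5
gold | 4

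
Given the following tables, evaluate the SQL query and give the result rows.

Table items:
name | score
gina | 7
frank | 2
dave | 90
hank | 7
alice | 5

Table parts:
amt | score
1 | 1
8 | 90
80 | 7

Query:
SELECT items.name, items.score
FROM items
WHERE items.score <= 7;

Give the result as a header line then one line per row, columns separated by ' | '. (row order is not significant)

== RESULT ==
items.name | items.score
gina | 7
frank | 2
hank | 7
alice | 5

Derivation:
After WHERE (4 rows):
items.name | items.score
gina | 7
frank | 2
hank | 7
alice | 5
After SELECT (4 rows):
items.name | items.score
gina | 7
frank | 2
hank | 7
alice | 5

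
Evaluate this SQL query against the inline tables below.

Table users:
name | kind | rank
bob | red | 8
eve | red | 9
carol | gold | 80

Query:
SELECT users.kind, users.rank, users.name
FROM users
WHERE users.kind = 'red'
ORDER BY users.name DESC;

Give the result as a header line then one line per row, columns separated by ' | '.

== RESULT ==
users.kind | users.rank | users.name
red | 9 | eve
red | 8 | bob

Derivation:
After WHERE (2 rows):
users.name | users.kind | users.rank
bob | red | 8
eve | red | 9
After SELECT (2 rows):
users.kind | users.rank | users.name
red | 8 | bob
red | 9 | eve
After ORDER BY (2 rows):
users.kind | users.rank | users.name
red | 9 | eve
red | 8 | bob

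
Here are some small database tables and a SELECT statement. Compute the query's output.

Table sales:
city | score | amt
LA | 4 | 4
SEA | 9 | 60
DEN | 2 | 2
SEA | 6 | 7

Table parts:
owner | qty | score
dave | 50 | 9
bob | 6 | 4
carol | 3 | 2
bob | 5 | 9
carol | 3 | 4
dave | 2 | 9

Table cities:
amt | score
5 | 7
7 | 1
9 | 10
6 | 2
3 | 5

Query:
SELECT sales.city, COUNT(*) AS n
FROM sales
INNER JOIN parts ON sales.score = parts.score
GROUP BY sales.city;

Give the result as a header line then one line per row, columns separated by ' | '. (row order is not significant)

== RESULT ==
sales.city | n
LA | 2
SEA | 3
DEN | 1

Derivation:
After JOIN parts (6 rows):
sales.city | sales.score | sales.amt | parts.owner | parts.qty | parts.score
LA | 4 | 4 | bob | 6 | 4
LA | 4 | 4 | carol | 3 | 4
SEA | 9 | 60 | dave | 50 | 9
SEA | 9 | 60 | bob | 5 | 9
SEA | 9 | 60 | dave | 2 | 9
DEN | 2 | 2 | carol | 3 | 2
After GROUP BY (3 rows):
sales.city | n
LA | 2
SEA | 3
DEN | 1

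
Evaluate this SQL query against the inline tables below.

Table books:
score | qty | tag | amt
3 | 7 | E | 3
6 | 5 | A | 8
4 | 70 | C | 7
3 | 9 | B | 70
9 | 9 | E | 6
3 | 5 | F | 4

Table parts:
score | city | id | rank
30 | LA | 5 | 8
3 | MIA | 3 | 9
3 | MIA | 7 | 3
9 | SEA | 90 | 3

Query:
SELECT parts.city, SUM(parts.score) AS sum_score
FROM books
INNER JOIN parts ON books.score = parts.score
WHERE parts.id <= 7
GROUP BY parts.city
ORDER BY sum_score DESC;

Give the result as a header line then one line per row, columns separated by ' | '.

== RESULT ==
parts.city | sum_score
MIA | 18

Derivation:
After JOIN parts (7 rows):
books.score | books.qty | books.tag | books.amt | parts.score | parts.city | parts.id | parts.rank
3 | 7 | E | 3 | 3 | MIA | 3 | 9
3 | 7 | E | 3 | 3 | MIA | 7 | 3
3 | 9 | B | 70 | 3 | MIA | 3 | 9
3 | 9 | B | 70 | 3 | MIA | 7 | 3
9 | 9 | E | 6 | 9 | SEA | 90 | 3
3 | 5 | F | 4 | 3 | MIA | 3 | 9
3 | 5 | F | 4 | 3 | MIA | 7 | 3
After WHERE (6 rows):
books.score | books.qty | books.tag | books.amt | parts.score | parts.city | parts.id | parts.rank
3 | 7 | E | 3 | 3 | MIA | 3 | 9
3 | 7 | E | 3 | 3 | MIA | 7 | 3
3 | 9 | B | 70 | 3 | MIA | 3 | 9
3 | 9 | B | 70 | 3 | MIA | 7 | 3
3 | 5 | F | 4 | 3 | MIA | 3 | 9
3 | 5 | F | 4 | 3 | MIA | 7 | 3
After GROUP BY (1 rows):
parts.city | sum_score
MIA | 18
After ORDER BY (1 rows):
parts.city | sum_score
MIA | 18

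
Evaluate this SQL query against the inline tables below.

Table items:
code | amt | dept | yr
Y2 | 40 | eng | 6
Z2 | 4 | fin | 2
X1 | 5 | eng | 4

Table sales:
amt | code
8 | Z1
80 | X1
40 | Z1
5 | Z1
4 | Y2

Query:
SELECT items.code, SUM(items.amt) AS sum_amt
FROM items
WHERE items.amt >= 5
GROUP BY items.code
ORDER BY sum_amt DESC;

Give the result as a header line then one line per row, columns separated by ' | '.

After WHERE (2 rows):
items.code | items.amt | items.dept | items.yr
Y2 | 40 | eng | 6
X1 | 5 | eng | 4
After GROUP BY (2 rows):
items.code | sum_amt
Y2 | 40
X1 | 5
After ORDER BY (2 rows):
items.code | sum_amt
Y2 | 40
X1 | 5

== RESULT ==
items.code | sum_amt
Y2 | 40
X1 | 5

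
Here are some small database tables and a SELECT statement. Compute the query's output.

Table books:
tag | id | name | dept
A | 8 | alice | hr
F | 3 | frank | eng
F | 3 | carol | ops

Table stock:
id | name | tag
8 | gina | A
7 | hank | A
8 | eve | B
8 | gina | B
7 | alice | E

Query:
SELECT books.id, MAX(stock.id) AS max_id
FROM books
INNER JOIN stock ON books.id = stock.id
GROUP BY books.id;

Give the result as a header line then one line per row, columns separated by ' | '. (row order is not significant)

== RESULT ==
books.id | max_id
8 | 8

Derivation:
After JOIN stock (3 rows):
books.tag | books.id | books.name | books.dept | stock.id | stock.name | stock.tag
A | 8 | alice | hr | 8 | gina | A
A | 8 | alice | hr | 8 | eve | B
A | 8 | alice | hr | 8 | gina | B
After GROUP BY (1 rows):
books.id | max_id
8 | 8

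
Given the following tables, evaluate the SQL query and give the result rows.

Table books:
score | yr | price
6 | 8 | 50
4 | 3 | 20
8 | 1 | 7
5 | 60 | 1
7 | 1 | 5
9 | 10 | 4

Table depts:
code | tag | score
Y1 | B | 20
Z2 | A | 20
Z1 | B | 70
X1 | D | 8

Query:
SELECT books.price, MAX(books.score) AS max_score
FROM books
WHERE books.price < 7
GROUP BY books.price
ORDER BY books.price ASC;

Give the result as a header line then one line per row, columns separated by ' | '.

After WHERE (3 rows):
books.score | books.yr | books.price
5 | 60 | 1
7 | 1 | 5
9 | 10 | 4
After GROUP BY (3 rows):
books.price | max_score
1 | 5
5 | 7
4 | 9
After ORDER BY (3 rows):
books.price | max_score
1 | 5
4 | 9
5 | 7

== RESULT ==
books.price | max_score
1 | 5
4 | 9
5 | 7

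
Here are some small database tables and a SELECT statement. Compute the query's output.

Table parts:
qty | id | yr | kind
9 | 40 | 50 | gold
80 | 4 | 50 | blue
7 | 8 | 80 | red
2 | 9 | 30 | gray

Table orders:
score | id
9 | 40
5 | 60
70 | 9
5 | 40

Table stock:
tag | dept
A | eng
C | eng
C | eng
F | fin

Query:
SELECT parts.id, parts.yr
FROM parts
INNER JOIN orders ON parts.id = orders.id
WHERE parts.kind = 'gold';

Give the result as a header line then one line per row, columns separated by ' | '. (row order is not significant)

== RESULT ==
parts.id | parts.yr
40 | 50
40 | 50

Derivation:
After JOIN orders (3 rows):
parts.qty | parts.id | parts.yr | parts.kind | orders.score | orders.id
9 | 40 | 50 | gold | 9 | 40
9 | 40 | 50 | gold | 5 | 40
2 | 9 | 30 | gray | 70 | 9
After WHERE (2 rows):
parts.qty | parts.id | parts.yr | parts.kind | orders.score | orders.id
9 | 40 | 50 | gold | 9 | 40
9 | 40 | 50 | gold | 5 | 40
After SELECT (2 rows):
parts.id | parts.yr
40 | 50
40 | 50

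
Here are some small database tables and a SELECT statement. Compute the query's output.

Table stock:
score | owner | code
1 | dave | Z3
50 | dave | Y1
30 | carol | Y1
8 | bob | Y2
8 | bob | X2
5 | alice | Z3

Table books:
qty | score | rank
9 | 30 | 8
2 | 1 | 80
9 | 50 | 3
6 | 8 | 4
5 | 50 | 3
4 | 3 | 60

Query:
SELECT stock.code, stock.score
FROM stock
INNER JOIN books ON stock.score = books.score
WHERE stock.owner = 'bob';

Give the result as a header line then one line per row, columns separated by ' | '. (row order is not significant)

== RESULT ==
stock.code | stock.score
Y2 | 8
X2 | 8

Derivation:
After JOIN books (6 rows):
stock.score | stock.owner | stock.code | books.qty | books.score | books.rank
1 | dave | Z3 | 2 | 1 | 80
50 | dave | Y1 | 9 | 50 | 3
50 | dave | Y1 | 5 | 50 | 3
30 | carol | Y1 | 9 | 30 | 8
8 | bob | Y2 | 6 | 8 | 4
8 | bob | X2 | 6 | 8 | 4
After WHERE (2 rows):
stock.score | stock.owner | stock.code | books.qty | books.score | books.rank
8 | bob | Y2 | 6 | 8 | 4
8 | bob | X2 | 6 | 8 | 4
After SELECT (2 rows):
stock.code | stock.score
Y2 | 8
X2 | 8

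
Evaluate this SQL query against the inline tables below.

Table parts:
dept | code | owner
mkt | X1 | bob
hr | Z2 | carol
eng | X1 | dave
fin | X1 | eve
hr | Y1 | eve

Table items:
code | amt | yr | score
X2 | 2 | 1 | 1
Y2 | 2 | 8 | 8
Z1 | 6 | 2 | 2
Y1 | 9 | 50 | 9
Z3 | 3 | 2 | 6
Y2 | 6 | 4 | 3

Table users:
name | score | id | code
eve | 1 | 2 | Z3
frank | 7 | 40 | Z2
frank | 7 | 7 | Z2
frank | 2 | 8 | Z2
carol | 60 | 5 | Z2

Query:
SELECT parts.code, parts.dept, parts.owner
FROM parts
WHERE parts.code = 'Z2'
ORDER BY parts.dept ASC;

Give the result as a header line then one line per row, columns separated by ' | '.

After WHERE (1 rows):
parts.dept | parts.code | parts.owner
hr | Z2 | carol
After SELECT (1 rows):
parts.code | parts.dept | parts.owner
Z2 | hr | carol
After ORDER BY (1 rows):
parts.code | parts.dept | parts.owner
Z2 | hr | carol

== RESULT ==
parts.code | parts.dept | parts.owner
Z2 | hr | carol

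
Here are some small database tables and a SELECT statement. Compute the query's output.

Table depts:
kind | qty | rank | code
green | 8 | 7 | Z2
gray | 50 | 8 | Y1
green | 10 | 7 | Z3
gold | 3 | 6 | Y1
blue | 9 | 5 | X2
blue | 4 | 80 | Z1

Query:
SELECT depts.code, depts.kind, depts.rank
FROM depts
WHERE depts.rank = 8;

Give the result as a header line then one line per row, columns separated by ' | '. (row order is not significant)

After WHERE (1 rows):
depts.kind | depts.qty | depts.rank | depts.code
gray | 50 | 8 | Y1
After SELECT (1 rows):
depts.code | depts.kind | depts.rank
Y1 | gray | 8

== RESULT ==
depts.code | depts.kind | depts.rank
Y1 | gray | 8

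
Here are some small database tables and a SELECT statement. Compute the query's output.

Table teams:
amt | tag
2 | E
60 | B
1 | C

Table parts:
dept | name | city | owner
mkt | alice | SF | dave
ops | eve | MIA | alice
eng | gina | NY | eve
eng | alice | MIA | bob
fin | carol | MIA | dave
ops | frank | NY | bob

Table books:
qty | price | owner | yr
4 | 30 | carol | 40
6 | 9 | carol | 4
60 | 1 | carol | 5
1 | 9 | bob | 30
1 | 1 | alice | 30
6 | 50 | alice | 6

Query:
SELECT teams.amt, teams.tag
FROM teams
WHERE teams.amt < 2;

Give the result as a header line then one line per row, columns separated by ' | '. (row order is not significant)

== RESULT ==
teams.amt | teams.tag
1 | C

Derivation:
After WHERE (1 rows):
teams.amt | teams.tag
1 | C
After SELECT (1 rows):
teams.amt | teams.tag
1 | C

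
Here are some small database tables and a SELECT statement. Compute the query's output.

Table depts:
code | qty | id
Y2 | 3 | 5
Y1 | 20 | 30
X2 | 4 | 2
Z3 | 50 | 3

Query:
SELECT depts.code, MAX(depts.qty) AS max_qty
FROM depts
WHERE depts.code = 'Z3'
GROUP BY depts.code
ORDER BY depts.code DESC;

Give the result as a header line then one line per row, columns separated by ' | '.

== RESULT ==
depts.code | max_qty
Z3 | 50

Derivation:
After WHERE (1 rows):
depts.code | depts.qty | depts.id
Z3 | 50 | 3
After GROUP BY (1 rows):
depts.code | max_qty
Z3 | 50
After ORDER BY (1 rows):
depts.code | max_qty
Z3 | 50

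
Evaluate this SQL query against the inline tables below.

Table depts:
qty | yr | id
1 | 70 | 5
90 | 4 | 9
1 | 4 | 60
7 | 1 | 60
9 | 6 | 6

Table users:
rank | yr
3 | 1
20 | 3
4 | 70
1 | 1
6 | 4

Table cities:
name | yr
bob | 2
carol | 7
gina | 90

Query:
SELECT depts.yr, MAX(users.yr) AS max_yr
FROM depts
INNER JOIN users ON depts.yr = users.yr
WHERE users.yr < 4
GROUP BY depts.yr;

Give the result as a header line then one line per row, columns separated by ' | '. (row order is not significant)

== RESULT ==
depts.yr | max_yr
1 | 1

Derivation:
After JOIN users (5 rows):
depts.qty | depts.yr | depts.id | users.rank | users.yr
1 | 70 | 5 | 4 | 70
90 | 4 | 9 | 6 | 4
1 | 4 | 60 | 6 | 4
7 | 1 | 60 | 3 | 1
7 | 1 | 60 | 1 | 1
After WHERE (2 rows):
depts.qty | depts.yr | depts.id | users.rank | users.yr
7 | 1 | 60 | 3 | 1
7 | 1 | 60 | 1 | 1
After GROUP BY (1 rows):
depts.yr | max_yr
1 | 1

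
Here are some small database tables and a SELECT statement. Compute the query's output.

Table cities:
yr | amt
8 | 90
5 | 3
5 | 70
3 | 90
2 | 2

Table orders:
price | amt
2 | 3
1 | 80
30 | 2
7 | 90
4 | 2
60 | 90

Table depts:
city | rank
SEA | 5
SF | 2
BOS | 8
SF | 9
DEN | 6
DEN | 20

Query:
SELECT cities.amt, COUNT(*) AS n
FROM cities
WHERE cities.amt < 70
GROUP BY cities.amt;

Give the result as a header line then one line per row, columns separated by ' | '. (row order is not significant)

== RESULT ==
cities.amt | n
3 | 1
2 | 1

Derivation:
After WHERE (2 rows):
cities.yr | cities.amt
5 | 3
2 | 2
After GROUP BY (2 rows):
cities.amt | n
3 | 1
2 | 1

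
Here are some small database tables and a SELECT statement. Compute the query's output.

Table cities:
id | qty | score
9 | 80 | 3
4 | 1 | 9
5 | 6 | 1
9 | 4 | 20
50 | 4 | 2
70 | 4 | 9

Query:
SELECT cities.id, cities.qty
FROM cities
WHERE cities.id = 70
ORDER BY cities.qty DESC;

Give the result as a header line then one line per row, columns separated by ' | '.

== RESULT ==
cities.id | cities.qty
70 | 4

Derivation:
After WHERE (1 rows):
cities.id | cities.qty | cities.score
70 | 4 | 9
After SELECT (1 rows):
cities.id | cities.qty
70 | 4
After ORDER BY (1 rows):
cities.id | cities.qty
70 | 4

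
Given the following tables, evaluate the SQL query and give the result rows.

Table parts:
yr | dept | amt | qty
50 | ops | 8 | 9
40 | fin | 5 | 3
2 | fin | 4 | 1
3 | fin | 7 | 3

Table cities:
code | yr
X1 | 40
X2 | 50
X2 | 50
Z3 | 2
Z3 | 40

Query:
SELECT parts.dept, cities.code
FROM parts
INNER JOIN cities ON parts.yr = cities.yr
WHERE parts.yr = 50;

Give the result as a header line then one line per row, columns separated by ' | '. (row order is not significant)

== RESULT ==
parts.dept | cities.code
ops | X2
ops | X2

Derivation:
After JOIN cities (5 rows):
parts.yr | parts.dept | parts.amt | parts.qty | cities.code | cities.yr
50 | ops | 8 | 9 | X2 | 50
50 | ops | 8 | 9 | X2 | 50
40 | fin | 5 | 3 | X1 | 40
40 | fin | 5 | 3 | Z3 | 40
2 | fin | 4 | 1 | Z3 | 2
After WHERE (2 rows):
parts.yr | parts.dept | parts.amt | parts.qty | cities.code | cities.yr
50 | ops | 8 | 9 | X2 | 50
50 | ops | 8 | 9 | X2 | 50
After SELECT (2 rows):
parts.dept | cities.code
ops | X2
ops | X2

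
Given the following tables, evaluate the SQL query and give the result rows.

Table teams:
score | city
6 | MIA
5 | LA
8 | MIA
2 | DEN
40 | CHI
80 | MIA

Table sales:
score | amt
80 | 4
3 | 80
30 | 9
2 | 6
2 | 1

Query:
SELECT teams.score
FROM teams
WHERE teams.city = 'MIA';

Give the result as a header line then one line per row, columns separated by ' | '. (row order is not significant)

== RESULT ==
teams.score
6
8
80

Derivation:
After WHERE (3 rows):
teams.score | teams.city
6 | MIA
8 | MIA
80 | MIA
After SELECT (3 rows):
teams.score
6
8
80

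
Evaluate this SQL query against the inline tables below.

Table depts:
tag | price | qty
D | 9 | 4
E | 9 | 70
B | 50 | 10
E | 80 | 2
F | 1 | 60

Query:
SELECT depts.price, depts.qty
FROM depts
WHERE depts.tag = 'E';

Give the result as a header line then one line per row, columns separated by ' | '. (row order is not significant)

After WHERE (2 rows):
depts.tag | depts.price | depts.qty
E | 9 | 70
E | 80 | 2
After SELECT (2 rows):
depts.price | depts.qty
9 | 70
80 | 2

== RESULT ==
depts.price | depts.qty
9 | 70
80 | 2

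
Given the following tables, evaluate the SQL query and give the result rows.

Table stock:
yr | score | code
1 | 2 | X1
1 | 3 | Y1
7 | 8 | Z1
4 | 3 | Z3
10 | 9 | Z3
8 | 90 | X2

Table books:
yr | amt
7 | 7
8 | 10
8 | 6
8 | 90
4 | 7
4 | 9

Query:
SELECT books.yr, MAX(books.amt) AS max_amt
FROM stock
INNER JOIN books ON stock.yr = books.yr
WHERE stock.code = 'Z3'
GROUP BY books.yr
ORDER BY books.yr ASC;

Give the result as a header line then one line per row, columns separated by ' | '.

== RESULT ==
books.yr | max_amt
4 | 9

Derivation:
After JOIN books (6 rows):
stock.yr | stock.score | stock.code | books.yr | books.amt
7 | 8 | Z1 | 7 | 7
4 | 3 | Z3 | 4 | 7
4 | 3 | Z3 | 4 | 9
8 | 90 | X2 | 8 | 10
8 | 90 | X2 | 8 | 6
8 | 90 | X2 | 8 | 90
After WHERE (2 rows):
stock.yr | stock.score | stock.code | books.yr | books.amt
4 | 3 | Z3 | 4 | 7
4 | 3 | Z3 | 4 | 9
After GROUP BY (1 rows):
books.yr | max_amt
4 | 9
After ORDER BY (1 rows):
books.yr | max_amt
4 | 9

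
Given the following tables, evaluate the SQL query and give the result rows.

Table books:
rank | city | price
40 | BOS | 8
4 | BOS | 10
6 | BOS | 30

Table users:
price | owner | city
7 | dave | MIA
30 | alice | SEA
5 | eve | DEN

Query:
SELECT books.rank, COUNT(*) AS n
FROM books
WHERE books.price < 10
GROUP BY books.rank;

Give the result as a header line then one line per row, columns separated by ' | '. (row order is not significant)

== RESULT ==
books.rank | n
40 | 1

Derivation:
After WHERE (1 rows):
books.rank | books.city | books.price
40 | BOS | 8
After GROUP BY (1 rows):
books.rank | n
40 | 1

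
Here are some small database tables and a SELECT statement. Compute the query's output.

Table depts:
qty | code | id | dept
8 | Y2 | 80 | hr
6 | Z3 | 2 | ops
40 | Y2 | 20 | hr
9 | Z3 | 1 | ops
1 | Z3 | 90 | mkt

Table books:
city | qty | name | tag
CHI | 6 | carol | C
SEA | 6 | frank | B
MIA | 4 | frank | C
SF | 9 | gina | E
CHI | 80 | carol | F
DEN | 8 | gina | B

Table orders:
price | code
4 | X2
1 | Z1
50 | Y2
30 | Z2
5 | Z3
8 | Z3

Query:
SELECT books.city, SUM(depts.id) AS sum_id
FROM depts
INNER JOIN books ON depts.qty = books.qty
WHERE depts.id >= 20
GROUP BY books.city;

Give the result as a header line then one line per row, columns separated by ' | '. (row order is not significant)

== RESULT ==
books.city | sum_id
DEN | 80

Derivation:
After JOIN books (4 rows):
depts.qty | depts.code | depts.id | depts.dept | books.city | books.qty | books.name | books.tag
8 | Y2 | 80 | hr | DEN | 8 | gina | B
6 | Z3 | 2 | ops | CHI | 6 | carol | C
6 | Z3 | 2 | ops | SEA | 6 | frank | B
9 | Z3 | 1 | ops | SF | 9 | gina | E
After WHERE (1 rows):
depts.qty | depts.code | depts.id | depts.dept | books.city | books.qty | books.name | books.tag
8 | Y2 | 80 | hr | DEN | 8 | gina | B
After GROUP BY (1 rows):
books.city | sum_id
DEN | 80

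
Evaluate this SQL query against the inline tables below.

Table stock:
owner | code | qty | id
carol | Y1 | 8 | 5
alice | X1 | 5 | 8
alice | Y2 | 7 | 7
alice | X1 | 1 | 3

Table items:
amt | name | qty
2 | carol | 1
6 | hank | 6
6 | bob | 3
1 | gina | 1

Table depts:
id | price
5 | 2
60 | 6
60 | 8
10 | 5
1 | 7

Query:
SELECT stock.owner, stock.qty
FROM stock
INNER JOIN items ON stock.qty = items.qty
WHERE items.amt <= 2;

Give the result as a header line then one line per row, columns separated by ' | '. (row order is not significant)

== RESULT ==
stock.owner | stock.qty
alice | 1
alice | 1

Derivation:
After JOIN items (2 rows):
stock.owner | stock.code | stock.qty | stock.id | items.amt | items.name | items.qty
alice | X1 | 1 | 3 | 2 | carol | 1
alice | X1 | 1 | 3 | 1 | gina | 1
After WHERE (2 rows):
stock.owner | stock.code | stock.qty | stock.id | items.amt | items.name | items.qty
alice | X1 | 1 | 3 | 2 | carol | 1
alice | X1 | 1 | 3 | 1 | gina | 1
After SELECT (2 rows):
stock.owner | stock.qty
alice | 1
alice | 1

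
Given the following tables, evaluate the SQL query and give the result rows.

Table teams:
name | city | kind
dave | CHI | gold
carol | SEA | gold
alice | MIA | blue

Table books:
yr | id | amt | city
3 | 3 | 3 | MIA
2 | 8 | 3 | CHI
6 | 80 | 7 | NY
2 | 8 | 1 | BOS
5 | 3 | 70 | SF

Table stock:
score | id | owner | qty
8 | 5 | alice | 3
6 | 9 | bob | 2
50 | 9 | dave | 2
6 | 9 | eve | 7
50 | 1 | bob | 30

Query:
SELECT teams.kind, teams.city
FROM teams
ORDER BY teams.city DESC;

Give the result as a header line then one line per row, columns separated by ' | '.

After SELECT (3 rows):
teams.kind | teams.city
gold | CHI
gold | SEA
blue | MIA
After ORDER BY (3 rows):
teams.kind | teams.city
gold | SEA
blue | MIA
gold | CHI

== RESULT ==
teams.kind | teams.city
gold | SEA
blue | MIA
gold | CHI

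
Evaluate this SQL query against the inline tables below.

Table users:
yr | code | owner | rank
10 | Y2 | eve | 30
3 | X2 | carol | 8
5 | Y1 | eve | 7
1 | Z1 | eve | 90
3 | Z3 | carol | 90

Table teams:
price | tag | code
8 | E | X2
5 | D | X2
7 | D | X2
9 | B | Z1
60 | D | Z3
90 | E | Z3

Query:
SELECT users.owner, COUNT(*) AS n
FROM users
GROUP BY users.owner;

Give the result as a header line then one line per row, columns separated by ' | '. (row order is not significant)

After GROUP BY (2 rows):
users.owner | n
eve | 3
carol | 2

== RESULT ==
users.owner | n
eve | 3
carol | 2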